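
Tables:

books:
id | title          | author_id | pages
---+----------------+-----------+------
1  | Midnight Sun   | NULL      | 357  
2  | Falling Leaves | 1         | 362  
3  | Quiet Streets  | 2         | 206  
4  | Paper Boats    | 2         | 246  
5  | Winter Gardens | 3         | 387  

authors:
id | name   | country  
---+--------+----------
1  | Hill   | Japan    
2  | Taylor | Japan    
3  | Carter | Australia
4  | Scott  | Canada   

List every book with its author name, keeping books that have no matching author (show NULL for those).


LEFT JOIN keeps every row from books (the left table); where author_id has no match in authors, the author columns become NULL. Walk through each book:
  - book 1 (Midnight Sun): author_id=NULL, no match -> kept with NULL
  - book 2 (Falling Leaves): author_id=1 -> matches Hill
  - book 3 (Quiet Streets): author_id=2 -> matches Taylor
  - book 4 (Paper Boats): author_id=2 -> matches Taylor
  - book 5 (Winter Gardens): author_id=3 -> matches Carter
All 5 rows appear; 1 has NULL author.

SQL:
SELECT a.title, b.name AS author
FROM books a
LEFT JOIN authors b ON a.author_id = b.id

Result:
title          | author
---------------+-------
Midnight Sun   | NULL  
Falling Leaves | Hill  
Quiet Streets  | Taylor
Paper Boats    | Taylor
Winter Gardens | Carter


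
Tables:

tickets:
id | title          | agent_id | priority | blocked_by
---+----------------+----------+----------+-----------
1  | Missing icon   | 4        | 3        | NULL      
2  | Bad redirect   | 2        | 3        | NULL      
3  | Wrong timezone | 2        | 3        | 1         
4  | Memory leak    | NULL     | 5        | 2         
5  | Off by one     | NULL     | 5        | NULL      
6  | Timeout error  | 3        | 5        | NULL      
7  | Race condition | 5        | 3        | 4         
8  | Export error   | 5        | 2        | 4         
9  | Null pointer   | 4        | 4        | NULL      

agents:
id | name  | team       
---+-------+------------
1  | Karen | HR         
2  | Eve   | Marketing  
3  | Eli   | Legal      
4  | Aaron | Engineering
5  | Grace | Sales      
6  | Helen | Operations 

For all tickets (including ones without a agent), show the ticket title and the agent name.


LEFT JOIN keeps every row from tickets (the left table); where agent_id has no match in agents, the agent columns become NULL. Walk through each ticket:
  - ticket 1 (Missing icon): agent_id=4 -> matches Aaron
  - ticket 2 (Bad redirect): agent_id=2 -> matches Eve
  - ticket 3 (Wrong timezone): agent_id=2 -> matches Eve
  - ticket 4 (Memory leak): agent_id=NULL, no match -> kept with NULL
  - ticket 5 (Off by one): agent_id=NULL, no match -> kept with NULL
  - ticket 6 (Timeout error): agent_id=3 -> matches Eli
  - ticket 7 (Race condition): agent_id=5 -> matches Grace
  - ticket 8 (Export error): agent_id=5 -> matches Grace
  - ticket 9 (Null pointer): agent_id=4 -> matches Aaron
All 9 rows appear; 2 have NULL agent.

SQL:
SELECT a.title, b.name AS agent
FROM tickets a
LEFT JOIN agents b ON a.agent_id = b.id

Result:
title          | agent
---------------+------
Missing icon   | Aaron
Bad redirect   | Eve  
Wrong timezone | Eve  
Memory leak    | NULL 
Off by one     | NULL 
Timeout error  | Eli  
Race condition | Grace
Export error   | Grace
Null pointer   | Aaron


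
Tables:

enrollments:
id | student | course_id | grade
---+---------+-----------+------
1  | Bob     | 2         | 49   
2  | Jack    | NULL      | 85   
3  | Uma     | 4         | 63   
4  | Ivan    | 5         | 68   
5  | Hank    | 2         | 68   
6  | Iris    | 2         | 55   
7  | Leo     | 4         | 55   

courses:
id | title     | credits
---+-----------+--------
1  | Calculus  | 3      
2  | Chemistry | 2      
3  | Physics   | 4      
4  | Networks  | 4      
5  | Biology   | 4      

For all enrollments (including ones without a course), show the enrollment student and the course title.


LEFT JOIN keeps every row from enrollments (the left table); where course_id has no match in courses, the course columns become NULL. Walk through each enrollment:
  - enrollment 1 (Bob): course_id=2 -> matches Chemistry
  - enrollment 2 (Jack): course_id=NULL, no match -> kept with NULL
  - enrollment 3 (Uma): course_id=4 -> matches Networks
  - enrollment 4 (Ivan): course_id=5 -> matches Biology
  - enrollment 5 (Hank): course_id=2 -> matches Chemistry
  - enrollment 6 (Iris): course_id=2 -> matches Chemistry
  - enrollment 7 (Leo): course_id=4 -> matches Networks
All 7 rows appear; 1 has NULL course.

SQL:
SELECT a.student, b.title AS course
FROM enrollments a
LEFT JOIN courses b ON a.course_id = b.id

Result:
student | course   
--------+----------
Bob     | Chemistry
Jack    | NULL     
Uma     | Networks 
Ivan    | Biology  
Hank    | Chemistry
Iris    | Chemistry
Leo     | Networks 


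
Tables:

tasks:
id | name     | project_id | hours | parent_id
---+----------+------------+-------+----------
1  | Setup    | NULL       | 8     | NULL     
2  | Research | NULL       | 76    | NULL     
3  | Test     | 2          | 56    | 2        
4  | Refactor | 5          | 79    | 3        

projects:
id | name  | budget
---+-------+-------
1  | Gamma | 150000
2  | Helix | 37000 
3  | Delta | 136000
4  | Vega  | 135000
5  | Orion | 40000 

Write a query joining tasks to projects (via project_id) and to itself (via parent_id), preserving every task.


Two LEFT JOINs from the same base table tasks: one to projects via project_id, one to tasks itself via parent_id. Both are LEFT so every task is preserved.
Match against projects:
  - task 1 (Setup): project_id=NULL, no match -> kept with NULL
  - task 2 (Research): project_id=NULL, no match -> kept with NULL
  - task 3 (Test): project_id=2 -> matches Helix
  - task 4 (Refactor): project_id=5 -> matches Orion
Match against tasks (self):
  - task 1 (Setup): parent_id=NULL -> NULL
  - task 2 (Research): parent_id=NULL -> NULL
  - task 3 (Test): parent_id=2 -> Research
  - task 4 (Refactor): parent_id=3 -> Test

SQL:
SELECT a.name, b.name AS project, c.name AS parent
FROM tasks a
LEFT JOIN projects b ON a.project_id = b.id
LEFT JOIN tasks c ON a.parent_id = c.id

Result:
name     | project | parent  
---------+---------+---------
Setup    | NULL    | NULL    
Research | NULL    | NULL    
Test     | Helix   | Research
Refactor | Orion   | Test    


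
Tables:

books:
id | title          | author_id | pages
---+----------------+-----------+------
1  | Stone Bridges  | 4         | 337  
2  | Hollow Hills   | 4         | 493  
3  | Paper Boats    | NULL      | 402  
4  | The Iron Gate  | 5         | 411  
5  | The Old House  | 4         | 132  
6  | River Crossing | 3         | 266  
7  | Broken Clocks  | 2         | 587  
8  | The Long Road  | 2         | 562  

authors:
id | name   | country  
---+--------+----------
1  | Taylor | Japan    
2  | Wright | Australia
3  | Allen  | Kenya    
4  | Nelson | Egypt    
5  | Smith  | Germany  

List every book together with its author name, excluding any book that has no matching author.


INNER JOIN keeps only books rows whose author_id matches an id in authors. Walk through each book:
  - book 1 (Stone Bridges): author_id=4 -> matches Nelson
  - book 2 (Hollow Hills): author_id=4 -> matches Nelson
  - book 3 (Paper Boats): author_id=NULL, no match -> dropped
  - book 4 (The Iron Gate): author_id=5 -> matches Smith
  - book 5 (The Old House): author_id=4 -> matches Nelson
  - book 6 (River Crossing): author_id=3 -> matches Allen
  - book 7 (Broken Clocks): author_id=2 -> matches Wright
  - book 8 (The Long Road): author_id=2 -> matches Wright
So 1 of 8 rows is dropped.

SQL:
SELECT a.title, b.name AS author
FROM books a
INNER JOIN authors b ON a.author_id = b.id

Result:
title          | author
---------------+-------
Stone Bridges  | Nelson
Hollow Hills   | Nelson
The Iron Gate  | Smith 
The Old House  | Nelson
River Crossing | Allen 
Broken Clocks  | Wright
The Long Road  | Wright


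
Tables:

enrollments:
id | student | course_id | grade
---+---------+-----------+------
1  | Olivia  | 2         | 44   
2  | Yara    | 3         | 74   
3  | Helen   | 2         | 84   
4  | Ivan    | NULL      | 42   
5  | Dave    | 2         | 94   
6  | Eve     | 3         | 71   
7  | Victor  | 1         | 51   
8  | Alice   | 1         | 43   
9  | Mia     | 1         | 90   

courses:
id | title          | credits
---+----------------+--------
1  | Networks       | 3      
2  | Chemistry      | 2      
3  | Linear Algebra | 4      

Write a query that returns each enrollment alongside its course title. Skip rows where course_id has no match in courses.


INNER JOIN keeps only enrollments rows whose course_id matches an id in courses. Walk through each enrollment:
  - enrollment 1 (Olivia): course_id=2 -> matches Chemistry
  - enrollment 2 (Yara): course_id=3 -> matches Linear Algebra
  - enrollment 3 (Helen): course_id=2 -> matches Chemistry
  - enrollment 4 (Ivan): course_id=NULL, no match -> dropped
  - enrollment 5 (Dave): course_id=2 -> matches Chemistry
  - enrollment 6 (Eve): course_id=3 -> matches Linear Algebra
  - enrollment 7 (Victor): course_id=1 -> matches Networks
  - enrollment 8 (Alice): course_id=1 -> matches Networks
  - enrollment 9 (Mia): course_id=1 -> matches Networks
So 1 of 9 rows is dropped.

SQL:
SELECT a.student, b.title AS course
FROM enrollments a
INNER JOIN courses b ON a.course_id = b.id

Result:
student | course        
--------+---------------
Olivia  | Chemistry     
Yara    | Linear Algebra
Helen   | Chemistry     
Dave    | Chemistry     
Eve     | Linear Algebra
Victor  | Networks      
Alice   | Networks      
Mia     | Networks      


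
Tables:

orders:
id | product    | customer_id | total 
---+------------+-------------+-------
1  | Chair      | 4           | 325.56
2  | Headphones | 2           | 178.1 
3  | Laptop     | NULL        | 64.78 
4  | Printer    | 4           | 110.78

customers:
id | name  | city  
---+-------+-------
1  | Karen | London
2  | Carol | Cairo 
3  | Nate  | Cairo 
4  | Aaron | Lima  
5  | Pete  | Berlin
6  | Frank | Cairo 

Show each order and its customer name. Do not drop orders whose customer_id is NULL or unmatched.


LEFT JOIN keeps every row from orders (the left table); where customer_id has no match in customers, the customer columns become NULL. Walk through each order:
  - order 1 (Chair): customer_id=4 -> matches Aaron
  - order 2 (Headphones): customer_id=2 -> matches Carol
  - order 3 (Laptop): customer_id=NULL, no match -> kept with NULL
  - order 4 (Printer): customer_id=4 -> matches Aaron
All 4 rows appear; 1 has NULL customer.

SQL:
SELECT a.product, b.name AS customer
FROM orders a
LEFT JOIN customers b ON a.customer_id = b.id

Result:
product    | customer
-----------+---------
Chair      | Aaron   
Headphones | Carol   
Laptop     | NULL    
Printer    | Aaron   


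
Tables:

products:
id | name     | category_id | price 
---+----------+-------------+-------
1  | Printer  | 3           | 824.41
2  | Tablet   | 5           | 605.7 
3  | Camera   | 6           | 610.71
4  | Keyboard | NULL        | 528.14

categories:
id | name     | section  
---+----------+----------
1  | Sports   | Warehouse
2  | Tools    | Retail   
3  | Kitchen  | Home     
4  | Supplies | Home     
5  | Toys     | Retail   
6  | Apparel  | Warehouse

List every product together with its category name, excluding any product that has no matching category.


INNER JOIN keeps only products rows whose category_id matches an id in categories. Walk through each product:
  - product 1 (Printer): category_id=3 -> matches Kitchen
  - product 2 (Tablet): category_id=5 -> matches Toys
  - product 3 (Camera): category_id=6 -> matches Apparel
  - product 4 (Keyboard): category_id=NULL, no match -> dropped
So 1 of 4 rows is dropped.

SQL:
SELECT a.name, b.name AS category
FROM products a
INNER JOIN categories b ON a.category_id = b.id

Result:
name    | category
--------+---------
Printer | Kitchen 
Tablet  | Toys    
Camera  | Apparel 


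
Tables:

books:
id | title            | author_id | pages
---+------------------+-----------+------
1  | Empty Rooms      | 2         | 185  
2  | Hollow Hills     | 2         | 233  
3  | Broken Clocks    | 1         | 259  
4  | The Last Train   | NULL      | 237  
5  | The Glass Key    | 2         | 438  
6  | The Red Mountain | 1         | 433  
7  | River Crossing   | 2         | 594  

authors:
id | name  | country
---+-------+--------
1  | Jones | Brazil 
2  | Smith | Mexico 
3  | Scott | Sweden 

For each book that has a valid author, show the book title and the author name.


INNER JOIN keeps only books rows whose author_id matches an id in authors. Walk through each book:
  - book 1 (Empty Rooms): author_id=2 -> matches Smith
  - book 2 (Hollow Hills): author_id=2 -> matches Smith
  - book 3 (Broken Clocks): author_id=1 -> matches Jones
  - book 4 (The Last Train): author_id=NULL, no match -> dropped
  - book 5 (The Glass Key): author_id=2 -> matches Smith
  - book 6 (The Red Mountain): author_id=1 -> matches Jones
  - book 7 (River Crossing): author_id=2 -> matches Smith
So 1 of 7 rows is dropped.

SQL:
SELECT a.title, b.name AS author
FROM books a
INNER JOIN authors b ON a.author_id = b.id

Result:
title            | author
-----------------+-------
Empty Rooms      | Smith 
Hollow Hills     | Smith 
Broken Clocks    | Jones 
The Glass Key    | Smith 
The Red Mountain | Jones 
River Crossing   | Smith 


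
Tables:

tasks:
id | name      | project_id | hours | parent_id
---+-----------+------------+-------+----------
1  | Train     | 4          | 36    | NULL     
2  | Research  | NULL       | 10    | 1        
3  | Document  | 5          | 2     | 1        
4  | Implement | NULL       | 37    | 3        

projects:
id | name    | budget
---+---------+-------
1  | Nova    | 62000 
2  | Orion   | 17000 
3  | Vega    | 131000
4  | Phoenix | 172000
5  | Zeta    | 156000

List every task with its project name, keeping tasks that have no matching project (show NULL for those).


LEFT JOIN keeps every row from tasks (the left table); where project_id has no match in projects, the project columns become NULL. Walk through each task:
  - task 1 (Train): project_id=4 -> matches Phoenix
  - task 2 (Research): project_id=NULL, no match -> kept with NULL
  - task 3 (Document): project_id=5 -> matches Zeta
  - task 4 (Implement): project_id=NULL, no match -> kept with NULL
All 4 rows appear; 2 have NULL project.

SQL:
SELECT a.name, b.name AS project
FROM tasks a
LEFT JOIN projects b ON a.project_id = b.id

Result:
name      | project
----------+--------
Train     | Phoenix
Research  | NULL   
Document  | Zeta   
Implement | NULL   


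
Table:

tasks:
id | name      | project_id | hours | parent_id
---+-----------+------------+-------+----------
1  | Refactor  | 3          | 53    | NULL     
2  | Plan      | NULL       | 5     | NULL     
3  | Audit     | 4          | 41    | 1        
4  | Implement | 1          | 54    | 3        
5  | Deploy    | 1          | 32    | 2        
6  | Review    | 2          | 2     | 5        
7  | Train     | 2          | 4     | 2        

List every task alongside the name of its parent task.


This is a self-join: tasks is joined to a second copy of itself, matching each row's parent_id to another row's id. Use LEFT JOIN so rows with parent_id=NULL are kept.
  - task 1 (Refactor): parent_id=NULL -> NULL
  - task 2 (Plan): parent_id=NULL -> NULL
  - task 3 (Audit): parent_id=1 -> Refactor
  - task 4 (Implement): parent_id=3 -> Audit
  - task 5 (Deploy): parent_id=2 -> Plan
  - task 6 (Review): parent_id=5 -> Deploy
  - task 7 (Train): parent_id=2 -> Plan

SQL:
SELECT a.name AS item, b.name AS parent
FROM tasks a
LEFT JOIN tasks b ON a.parent_id = b.id

Result:
item      | parent  
----------+---------
Refactor  | NULL    
Plan      | NULL    
Audit     | Refactor
Implement | Audit   
Deploy    | Plan    
Review    | Deploy  
Train     | Plan    


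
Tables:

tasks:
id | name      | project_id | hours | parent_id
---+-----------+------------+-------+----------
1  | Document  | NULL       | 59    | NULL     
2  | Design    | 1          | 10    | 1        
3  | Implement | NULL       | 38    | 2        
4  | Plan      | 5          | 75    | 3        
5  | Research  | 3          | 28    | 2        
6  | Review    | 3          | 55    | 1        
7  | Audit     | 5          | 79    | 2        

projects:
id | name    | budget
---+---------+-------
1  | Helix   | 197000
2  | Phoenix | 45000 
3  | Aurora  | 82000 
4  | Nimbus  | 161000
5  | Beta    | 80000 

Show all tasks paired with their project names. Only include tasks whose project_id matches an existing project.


INNER JOIN keeps only tasks rows whose project_id matches an id in projects. Walk through each task:
  - task 1 (Document): project_id=NULL, no match -> dropped
  - task 2 (Design): project_id=1 -> matches Helix
  - task 3 (Implement): project_id=NULL, no match -> dropped
  - task 4 (Plan): project_id=5 -> matches Beta
  - task 5 (Research): project_id=3 -> matches Aurora
  - task 6 (Review): project_id=3 -> matches Aurora
  - task 7 (Audit): project_id=5 -> matches Beta
So 2 of 7 rows are dropped.

SQL:
SELECT a.name, b.name AS project
FROM tasks a
INNER JOIN projects b ON a.project_id = b.id

Result:
name     | project
---------+--------
Design   | Helix  
Plan     | Beta   
Research | Aurora 
Review   | Aurora 
Audit    | Beta   


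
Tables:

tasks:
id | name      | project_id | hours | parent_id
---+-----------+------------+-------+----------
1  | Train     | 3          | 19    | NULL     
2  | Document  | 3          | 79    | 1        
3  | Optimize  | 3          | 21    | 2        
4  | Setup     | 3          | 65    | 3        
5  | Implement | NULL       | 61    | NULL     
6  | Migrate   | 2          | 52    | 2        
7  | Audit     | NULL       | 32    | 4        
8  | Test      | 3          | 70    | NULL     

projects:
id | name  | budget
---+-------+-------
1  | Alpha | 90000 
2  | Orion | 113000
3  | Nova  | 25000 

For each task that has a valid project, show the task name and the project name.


INNER JOIN keeps only tasks rows whose project_id matches an id in projects. Walk through each task:
  - task 1 (Train): project_id=3 -> matches Nova
  - task 2 (Document): project_id=3 -> matches Nova
  - task 3 (Optimize): project_id=3 -> matches Nova
  - task 4 (Setup): project_id=3 -> matches Nova
  - task 5 (Implement): project_id=NULL, no match -> dropped
  - task 6 (Migrate): project_id=2 -> matches Orion
  - task 7 (Audit): project_id=NULL, no match -> dropped
  - task 8 (Test): project_id=3 -> matches Nova
So 2 of 8 rows are dropped.

SQL:
SELECT a.name, b.name AS project
FROM tasks a
INNER JOIN projects b ON a.project_id = b.id

Result:
name     | project
---------+--------
Train    | Nova   
Document | Nova   
Optimize | Nova   
Setup    | Nova   
Migrate  | Orion  
Test     | Nova   


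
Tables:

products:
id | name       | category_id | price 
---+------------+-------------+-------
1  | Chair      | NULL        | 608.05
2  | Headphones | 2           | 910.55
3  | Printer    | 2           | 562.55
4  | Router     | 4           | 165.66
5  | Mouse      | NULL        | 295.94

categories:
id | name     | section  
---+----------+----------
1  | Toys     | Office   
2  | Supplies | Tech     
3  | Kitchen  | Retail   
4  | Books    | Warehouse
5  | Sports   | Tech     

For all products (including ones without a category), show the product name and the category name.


LEFT JOIN keeps every row from products (the left table); where category_id has no match in categories, the category columns become NULL. Walk through each product:
  - product 1 (Chair): category_id=NULL, no match -> kept with NULL
  - product 2 (Headphones): category_id=2 -> matches Supplies
  - product 3 (Printer): category_id=2 -> matches Supplies
  - product 4 (Router): category_id=4 -> matches Books
  - product 5 (Mouse): category_id=NULL, no match -> kept with NULL
All 5 rows appear; 2 have NULL category.

SQL:
SELECT a.name, b.name AS category
FROM products a
LEFT JOIN categories b ON a.category_id = b.id

Result:
name       | category
-----------+---------
Chair      | NULL    
Headphones | Supplies
Printer    | Supplies
Router     | Books   
Mouse      | NULL    


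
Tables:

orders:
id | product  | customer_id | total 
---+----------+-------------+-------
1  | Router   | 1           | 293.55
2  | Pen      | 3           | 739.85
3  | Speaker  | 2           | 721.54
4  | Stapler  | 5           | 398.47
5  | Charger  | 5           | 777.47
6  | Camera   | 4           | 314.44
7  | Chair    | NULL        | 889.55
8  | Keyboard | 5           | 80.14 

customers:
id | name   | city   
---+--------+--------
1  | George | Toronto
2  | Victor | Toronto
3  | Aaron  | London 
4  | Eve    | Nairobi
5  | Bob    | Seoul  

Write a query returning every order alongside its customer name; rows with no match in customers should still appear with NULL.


LEFT JOIN keeps every row from orders (the left table); where customer_id has no match in customers, the customer columns become NULL. Walk through each order:
  - order 1 (Router): customer_id=1 -> matches George
  - order 2 (Pen): customer_id=3 -> matches Aaron
  - order 3 (Speaker): customer_id=2 -> matches Victor
  - order 4 (Stapler): customer_id=5 -> matches Bob
  - order 5 (Charger): customer_id=5 -> matches Bob
  - order 6 (Camera): customer_id=4 -> matches Eve
  - order 7 (Chair): customer_id=NULL, no match -> kept with NULL
  - order 8 (Keyboard): customer_id=5 -> matches Bob
All 8 rows appear; 1 has NULL customer.

SQL:
SELECT a.product, b.name AS customer
FROM orders a
LEFT JOIN customers b ON a.customer_id = b.id

Result:
product  | customer
---------+---------
Router   | George  
Pen      | Aaron   
Speaker  | Victor  
Stapler  | Bob     
Charger  | Bob     
Camera   | Eve     
Chair    | NULL    
Keyboard | Bob     


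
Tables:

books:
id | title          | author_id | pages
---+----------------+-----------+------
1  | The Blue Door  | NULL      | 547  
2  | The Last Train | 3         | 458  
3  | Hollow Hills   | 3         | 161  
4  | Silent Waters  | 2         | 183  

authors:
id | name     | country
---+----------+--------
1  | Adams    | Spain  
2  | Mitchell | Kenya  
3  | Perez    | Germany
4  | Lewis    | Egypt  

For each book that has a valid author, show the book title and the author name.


INNER JOIN keeps only books rows whose author_id matches an id in authors. Walk through each book:
  - book 1 (The Blue Door): author_id=NULL, no match -> dropped
  - book 2 (The Last Train): author_id=3 -> matches Perez
  - book 3 (Hollow Hills): author_id=3 -> matches Perez
  - book 4 (Silent Waters): author_id=2 -> matches Mitchell
So 1 of 4 rows is dropped.

SQL:
SELECT a.title, b.name AS author
FROM books a
INNER JOIN authors b ON a.author_id = b.id

Result:
title          | author  
---------------+---------
The Last Train | Perez   
Hollow Hills   | Perez   
Silent Waters  | Mitchell


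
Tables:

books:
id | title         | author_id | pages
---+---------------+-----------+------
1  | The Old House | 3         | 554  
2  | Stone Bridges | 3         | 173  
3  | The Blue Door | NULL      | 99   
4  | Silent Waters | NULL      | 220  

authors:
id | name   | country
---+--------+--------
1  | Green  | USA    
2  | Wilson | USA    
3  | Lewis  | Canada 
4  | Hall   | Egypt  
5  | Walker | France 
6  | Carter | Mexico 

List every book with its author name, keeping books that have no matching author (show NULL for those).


LEFT JOIN keeps every row from books (the left table); where author_id has no match in authors, the author columns become NULL. Walk through each book:
  - book 1 (The Old House): author_id=3 -> matches Lewis
  - book 2 (Stone Bridges): author_id=3 -> matches Lewis
  - book 3 (The Blue Door): author_id=NULL, no match -> kept with NULL
  - book 4 (Silent Waters): author_id=NULL, no match -> kept with NULL
All 4 rows appear; 2 have NULL author.

SQL:
SELECT a.title, b.name AS author
FROM books a
LEFT JOIN authors b ON a.author_id = b.id

Result:
title         | author
--------------+-------
The Old House | Lewis 
Stone Bridges | Lewis 
The Blue Door | NULL  
Silent Waters | NULL  


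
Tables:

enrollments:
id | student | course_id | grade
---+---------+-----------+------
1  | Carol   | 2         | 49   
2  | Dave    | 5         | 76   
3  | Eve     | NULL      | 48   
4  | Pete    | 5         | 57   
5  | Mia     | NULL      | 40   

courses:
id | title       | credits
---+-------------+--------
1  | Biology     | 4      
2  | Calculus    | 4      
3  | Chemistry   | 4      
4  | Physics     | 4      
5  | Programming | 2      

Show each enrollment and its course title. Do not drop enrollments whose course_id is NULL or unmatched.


LEFT JOIN keeps every row from enrollments (the left table); where course_id has no match in courses, the course columns become NULL. Walk through each enrollment:
  - enrollment 1 (Carol): course_id=2 -> matches Calculus
  - enrollment 2 (Dave): course_id=5 -> matches Programming
  - enrollment 3 (Eve): course_id=NULL, no match -> kept with NULL
  - enrollment 4 (Pete): course_id=5 -> matches Programming
  - enrollment 5 (Mia): course_id=NULL, no match -> kept with NULL
All 5 rows appear; 2 have NULL course.

SQL:
SELECT a.student, b.title AS course
FROM enrollments a
LEFT JOIN courses b ON a.course_id = b.id

Result:
student | course     
--------+------------
Carol   | Calculus   
Dave    | Programming
Eve     | NULL       
Pete    | Programming
Mia     | NULL       


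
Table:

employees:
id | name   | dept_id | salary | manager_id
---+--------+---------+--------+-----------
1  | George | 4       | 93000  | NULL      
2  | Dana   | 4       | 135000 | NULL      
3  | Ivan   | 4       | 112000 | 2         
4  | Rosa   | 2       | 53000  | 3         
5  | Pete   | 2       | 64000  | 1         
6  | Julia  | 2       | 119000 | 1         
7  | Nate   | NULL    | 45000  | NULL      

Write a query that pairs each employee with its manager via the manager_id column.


This is a self-join: employees is joined to a second copy of itself, matching each row's manager_id to another row's id. Use LEFT JOIN so rows with manager_id=NULL are kept.
  - employee 1 (George): manager_id=NULL -> NULL
  - employee 2 (Dana): manager_id=NULL -> NULL
  - employee 3 (Ivan): manager_id=2 -> Dana
  - employee 4 (Rosa): manager_id=3 -> Ivan
  - employee 5 (Pete): manager_id=1 -> George
  - employee 6 (Julia): manager_id=1 -> George
  - employee 7 (Nate): manager_id=NULL -> NULL

SQL:
SELECT a.name AS item, b.name AS manager
FROM employees a
LEFT JOIN employees b ON a.manager_id = b.id

Result:
item   | manager
-------+--------
George | NULL   
Dana   | NULL   
Ivan   | Dana   
Rosa   | Ivan   
Pete   | George 
Julia  | George 
Nate   | NULL   


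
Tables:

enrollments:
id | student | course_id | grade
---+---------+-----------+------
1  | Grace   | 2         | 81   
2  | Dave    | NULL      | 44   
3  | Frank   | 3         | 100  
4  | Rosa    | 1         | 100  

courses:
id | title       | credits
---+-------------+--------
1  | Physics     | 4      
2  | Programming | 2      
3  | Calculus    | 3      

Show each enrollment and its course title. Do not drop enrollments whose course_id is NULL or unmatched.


LEFT JOIN keeps every row from enrollments (the left table); where course_id has no match in courses, the course columns become NULL. Walk through each enrollment:
  - enrollment 1 (Grace): course_id=2 -> matches Programming
  - enrollment 2 (Dave): course_id=NULL, no match -> kept with NULL
  - enrollment 3 (Frank): course_id=3 -> matches Calculus
  - enrollment 4 (Rosa): course_id=1 -> matches Physics
All 4 rows appear; 1 has NULL course.

SQL:
SELECT a.student, b.title AS course
FROM enrollments a
LEFT JOIN courses b ON a.course_id = b.id

Result:
student | course     
--------+------------
Grace   | Programming
Dave    | NULL       
Frank   | Calculus   
Rosa    | Physics    


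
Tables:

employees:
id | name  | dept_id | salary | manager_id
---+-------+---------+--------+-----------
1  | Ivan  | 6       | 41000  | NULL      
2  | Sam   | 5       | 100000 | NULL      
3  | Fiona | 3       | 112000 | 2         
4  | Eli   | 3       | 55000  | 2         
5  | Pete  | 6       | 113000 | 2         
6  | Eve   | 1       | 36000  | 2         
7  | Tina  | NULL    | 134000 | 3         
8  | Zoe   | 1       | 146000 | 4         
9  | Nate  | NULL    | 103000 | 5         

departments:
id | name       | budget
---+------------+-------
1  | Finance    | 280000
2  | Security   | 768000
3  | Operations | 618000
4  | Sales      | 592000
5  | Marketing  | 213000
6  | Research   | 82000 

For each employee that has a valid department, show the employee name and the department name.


INNER JOIN keeps only employees rows whose dept_id matches an id in departments. Walk through each employee:
  - employee 1 (Ivan): dept_id=6 -> matches Research
  - employee 2 (Sam): dept_id=5 -> matches Marketing
  - employee 3 (Fiona): dept_id=3 -> matches Operations
  - employee 4 (Eli): dept_id=3 -> matches Operations
  - employee 5 (Pete): dept_id=6 -> matches Research
  - employee 6 (Eve): dept_id=1 -> matches Finance
  - employee 7 (Tina): dept_id=NULL, no match -> dropped
  - employee 8 (Zoe): dept_id=1 -> matches Finance
  - employee 9 (Nate): dept_id=NULL, no match -> dropped
So 2 of 9 rows are dropped.

SQL:
SELECT a.name, b.name AS department
FROM employees a
INNER JOIN departments b ON a.dept_id = b.id

Result:
name  | department
------+-----------
Ivan  | Research  
Sam   | Marketing 
Fiona | Operations
Eli   | Operations
Pete  | Research  
Eve   | Finance   
Zoe   | Finance   


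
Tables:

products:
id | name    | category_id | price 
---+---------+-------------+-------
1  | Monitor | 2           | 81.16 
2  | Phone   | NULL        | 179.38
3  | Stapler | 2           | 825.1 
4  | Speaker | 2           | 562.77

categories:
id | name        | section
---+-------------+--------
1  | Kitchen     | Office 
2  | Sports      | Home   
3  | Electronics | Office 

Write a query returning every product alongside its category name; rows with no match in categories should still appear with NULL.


LEFT JOIN keeps every row from products (the left table); where category_id has no match in categories, the category columns become NULL. Walk through each product:
  - product 1 (Monitor): category_id=2 -> matches Sports
  - product 2 (Phone): category_id=NULL, no match -> kept with NULL
  - product 3 (Stapler): category_id=2 -> matches Sports
  - product 4 (Speaker): category_id=2 -> matches Sports
All 4 rows appear; 1 has NULL category.

SQL:
SELECT a.name, b.name AS category
FROM products a
LEFT JOIN categories b ON a.category_id = b.id

Result:
name    | category
--------+---------
Monitor | Sports  
Phone   | NULL    
Stapler | Sports  
Speaker | Sports  


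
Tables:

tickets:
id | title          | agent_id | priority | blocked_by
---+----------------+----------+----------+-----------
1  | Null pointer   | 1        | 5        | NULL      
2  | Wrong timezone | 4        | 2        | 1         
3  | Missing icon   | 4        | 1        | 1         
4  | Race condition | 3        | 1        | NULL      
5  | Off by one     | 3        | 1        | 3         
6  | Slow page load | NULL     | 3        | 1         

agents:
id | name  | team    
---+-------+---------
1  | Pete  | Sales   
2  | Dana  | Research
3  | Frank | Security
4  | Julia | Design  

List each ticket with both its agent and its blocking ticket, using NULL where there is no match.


Two LEFT JOINs from the same base table tickets: one to agents via agent_id, one to tickets itself via blocked_by. Both are LEFT so every ticket is preserved.
Match against agents:
  - ticket 1 (Null pointer): agent_id=1 -> matches Pete
  - ticket 2 (Wrong timezone): agent_id=4 -> matches Julia
  - ticket 3 (Missing icon): agent_id=4 -> matches Julia
  - ticket 4 (Race condition): agent_id=3 -> matches Frank
  - ticket 5 (Off by one): agent_id=3 -> matches Frank
  - ticket 6 (Slow page load): agent_id=NULL, no match -> kept with NULL
Match against tickets (self):
  - ticket 1 (Null pointer): blocked_by=NULL -> NULL
  - ticket 2 (Wrong timezone): blocked_by=1 -> Null pointer
  - ticket 3 (Missing icon): blocked_by=1 -> Null pointer
  - ticket 4 (Race condition): blocked_by=NULL -> NULL
  - ticket 5 (Off by one): blocked_by=3 -> Missing icon
  - ticket 6 (Slow page load): blocked_by=1 -> Null pointer

SQL:
SELECT a.title, b.name AS agent, c.title AS blocked_by
FROM tickets a
LEFT JOIN agents b ON a.agent_id = b.id
LEFT JOIN tickets c ON a.blocked_by = c.id

Result:
title          | agent | blocked_by  
---------------+-------+-------------
Null pointer   | Pete  | NULL        
Wrong timezone | Julia | Null pointer
Missing icon   | Julia | Null pointer
Race condition | Frank | NULL        
Off by one     | Frank | Missing icon
Slow page load | NULL  | Null pointer


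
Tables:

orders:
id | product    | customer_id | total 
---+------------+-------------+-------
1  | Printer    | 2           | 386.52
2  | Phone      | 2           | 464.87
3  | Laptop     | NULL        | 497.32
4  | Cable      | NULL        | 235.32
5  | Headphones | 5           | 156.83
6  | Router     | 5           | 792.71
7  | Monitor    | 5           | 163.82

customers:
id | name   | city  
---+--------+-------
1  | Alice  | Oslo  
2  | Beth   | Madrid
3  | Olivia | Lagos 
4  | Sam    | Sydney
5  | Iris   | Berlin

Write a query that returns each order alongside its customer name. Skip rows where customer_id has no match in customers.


INNER JOIN keeps only orders rows whose customer_id matches an id in customers. Walk through each order:
  - order 1 (Printer): customer_id=2 -> matches Beth
  - order 2 (Phone): customer_id=2 -> matches Beth
  - order 3 (Laptop): customer_id=NULL, no match -> dropped
  - order 4 (Cable): customer_id=NULL, no match -> dropped
  - order 5 (Headphones): customer_id=5 -> matches Iris
  - order 6 (Router): customer_id=5 -> matches Iris
  - order 7 (Monitor): customer_id=5 -> matches Iris
So 2 of 7 rows are dropped.

SQL:
SELECT a.product, b.name AS customer
FROM orders a
INNER JOIN customers b ON a.customer_id = b.id

Result:
product    | customer
-----------+---------
Printer    | Beth    
Phone      | Beth    
Headphones | Iris    
Router     | Iris    
Monitor    | Iris    


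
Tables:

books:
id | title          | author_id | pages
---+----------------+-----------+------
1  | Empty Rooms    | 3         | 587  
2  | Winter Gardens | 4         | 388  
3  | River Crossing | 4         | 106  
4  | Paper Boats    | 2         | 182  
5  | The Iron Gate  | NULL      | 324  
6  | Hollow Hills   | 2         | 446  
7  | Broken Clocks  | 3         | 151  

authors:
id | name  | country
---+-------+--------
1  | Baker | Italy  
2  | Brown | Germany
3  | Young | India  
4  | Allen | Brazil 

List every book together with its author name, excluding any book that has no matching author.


INNER JOIN keeps only books rows whose author_id matches an id in authors. Walk through each book:
  - book 1 (Empty Rooms): author_id=3 -> matches Young
  - book 2 (Winter Gardens): author_id=4 -> matches Allen
  - book 3 (River Crossing): author_id=4 -> matches Allen
  - book 4 (Paper Boats): author_id=2 -> matches Brown
  - book 5 (The Iron Gate): author_id=NULL, no match -> dropped
  - book 6 (Hollow Hills): author_id=2 -> matches Brown
  - book 7 (Broken Clocks): author_id=3 -> matches Young
So 1 of 7 rows is dropped.

SQL:
SELECT a.title, b.name AS author
FROM books a
INNER JOIN authors b ON a.author_id = b.id

Result:
title          | author
---------------+-------
Empty Rooms    | Young 
Winter Gardens | Allen 
River Crossing | Allen 
Paper Boats    | Brown 
Hollow Hills   | Brown 
Broken Clocks  | Young 


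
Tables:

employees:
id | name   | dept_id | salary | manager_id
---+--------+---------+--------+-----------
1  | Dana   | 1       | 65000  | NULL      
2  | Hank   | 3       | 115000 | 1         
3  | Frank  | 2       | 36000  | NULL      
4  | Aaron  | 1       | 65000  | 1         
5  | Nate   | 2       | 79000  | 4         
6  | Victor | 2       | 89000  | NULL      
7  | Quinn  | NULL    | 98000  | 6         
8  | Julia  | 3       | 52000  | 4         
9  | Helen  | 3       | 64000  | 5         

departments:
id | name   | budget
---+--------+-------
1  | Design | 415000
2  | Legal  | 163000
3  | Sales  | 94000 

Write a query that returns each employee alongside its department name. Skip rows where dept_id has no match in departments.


INNER JOIN keeps only employees rows whose dept_id matches an id in departments. Walk through each employee:
  - employee 1 (Dana): dept_id=1 -> matches Design
  - employee 2 (Hank): dept_id=3 -> matches Sales
  - employee 3 (Frank): dept_id=2 -> matches Legal
  - employee 4 (Aaron): dept_id=1 -> matches Design
  - employee 5 (Nate): dept_id=2 -> matches Legal
  - employee 6 (Victor): dept_id=2 -> matches Legal
  - employee 7 (Quinn): dept_id=NULL, no match -> dropped
  - employee 8 (Julia): dept_id=3 -> matches Sales
  - employee 9 (Helen): dept_id=3 -> matches Sales
So 1 of 9 rows is dropped.

SQL:
SELECT a.name, b.name AS department
FROM employees a
INNER JOIN departments b ON a.dept_id = b.id

Result:
name   | department
-------+-----------
Dana   | Design    
Hank   | Sales     
Frank  | Legal     
Aaron  | Design    
Nate   | Legal     
Victor | Legal     
Julia  | Sales     
Helen  | Sales     


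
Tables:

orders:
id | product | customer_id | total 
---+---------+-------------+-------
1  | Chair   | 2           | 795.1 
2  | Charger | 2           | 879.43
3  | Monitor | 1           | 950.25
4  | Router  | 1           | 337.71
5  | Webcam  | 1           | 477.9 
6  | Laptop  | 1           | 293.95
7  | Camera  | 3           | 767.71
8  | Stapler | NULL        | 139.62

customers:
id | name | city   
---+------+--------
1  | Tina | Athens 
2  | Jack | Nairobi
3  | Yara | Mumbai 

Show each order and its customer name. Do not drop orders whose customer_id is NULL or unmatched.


LEFT JOIN keeps every row from orders (the left table); where customer_id has no match in customers, the customer columns become NULL. Walk through each order:
  - order 1 (Chair): customer_id=2 -> matches Jack
  - order 2 (Charger): customer_id=2 -> matches Jack
  - order 3 (Monitor): customer_id=1 -> matches Tina
  - order 4 (Router): customer_id=1 -> matches Tina
  - order 5 (Webcam): customer_id=1 -> matches Tina
  - order 6 (Laptop): customer_id=1 -> matches Tina
  - order 7 (Camera): customer_id=3 -> matches Yara
  - order 8 (Stapler): customer_id=NULL, no match -> kept with NULL
All 8 rows appear; 1 has NULL customer.

SQL:
SELECT a.product, b.name AS customer
FROM orders a
LEFT JOIN customers b ON a.customer_id = b.id

Result:
product | customer
--------+---------
Chair   | Jack    
Charger | Jack    
Monitor | Tina    
Router  | Tina    
Webcam  | Tina    
Laptop  | Tina    
Camera  | Yara    
Stapler | NULL    


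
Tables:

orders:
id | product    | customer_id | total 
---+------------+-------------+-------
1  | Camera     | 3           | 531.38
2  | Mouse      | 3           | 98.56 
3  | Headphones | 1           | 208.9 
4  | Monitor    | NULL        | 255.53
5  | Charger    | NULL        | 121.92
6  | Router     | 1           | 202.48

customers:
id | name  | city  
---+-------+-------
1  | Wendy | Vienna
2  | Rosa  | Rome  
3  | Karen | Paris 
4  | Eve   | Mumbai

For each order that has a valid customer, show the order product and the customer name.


INNER JOIN keeps only orders rows whose customer_id matches an id in customers. Walk through each order:
  - order 1 (Camera): customer_id=3 -> matches Karen
  - order 2 (Mouse): customer_id=3 -> matches Karen
  - order 3 (Headphones): customer_id=1 -> matches Wendy
  - order 4 (Monitor): customer_id=NULL, no match -> dropped
  - order 5 (Charger): customer_id=NULL, no match -> dropped
  - order 6 (Router): customer_id=1 -> matches Wendy
So 2 of 6 rows are dropped.

SQL:
SELECT a.product, b.name AS customer
FROM orders a
INNER JOIN customers b ON a.customer_id = b.id

Result:
product    | customer
-----------+---------
Camera     | Karen   
Mouse      | Karen   
Headphones | Wendy   
Router     | Wendy   


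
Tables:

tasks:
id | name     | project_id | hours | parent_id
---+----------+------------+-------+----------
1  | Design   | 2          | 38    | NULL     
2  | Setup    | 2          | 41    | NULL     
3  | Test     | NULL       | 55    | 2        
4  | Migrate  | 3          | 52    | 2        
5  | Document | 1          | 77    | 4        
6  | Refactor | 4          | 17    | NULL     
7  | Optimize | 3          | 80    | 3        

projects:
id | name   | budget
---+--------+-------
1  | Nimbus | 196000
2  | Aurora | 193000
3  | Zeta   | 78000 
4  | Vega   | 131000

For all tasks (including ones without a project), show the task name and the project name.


LEFT JOIN keeps every row from tasks (the left table); where project_id has no match in projects, the project columns become NULL. Walk through each task:
  - task 1 (Design): project_id=2 -> matches Aurora
  - task 2 (Setup): project_id=2 -> matches Aurora
  - task 3 (Test): project_id=NULL, no match -> kept with NULL
  - task 4 (Migrate): project_id=3 -> matches Zeta
  - task 5 (Document): project_id=1 -> matches Nimbus
  - task 6 (Refactor): project_id=4 -> matches Vega
  - task 7 (Optimize): project_id=3 -> matches Zeta
All 7 rows appear; 1 has NULL project.

SQL:
SELECT a.name, b.name AS project
FROM tasks a
LEFT JOIN projects b ON a.project_id = b.id

Result:
name     | project
---------+--------
Design   | Aurora 
Setup    | Aurora 
Test     | NULL   
Migrate  | Zeta   
Document | Nimbus 
Refactor | Vega   
Optimize | Zeta   
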